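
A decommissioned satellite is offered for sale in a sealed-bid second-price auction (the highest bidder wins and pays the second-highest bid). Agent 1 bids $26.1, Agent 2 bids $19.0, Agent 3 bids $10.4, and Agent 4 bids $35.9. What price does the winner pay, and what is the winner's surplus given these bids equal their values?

Bids in descending order: Agent 4 $35.9, then Agent 1 $26.1, then Agent 2 $19.0, then Agent 3 $10.4.
Agent 4 is the highest bidder, so Agent 4 wins.
Under the second-price rule, the price is the second-highest bid: $26.1.
Surplus = $35.9 − $26.1 = $9.8.

The winner pays $26.1 for a surplus of $9.8.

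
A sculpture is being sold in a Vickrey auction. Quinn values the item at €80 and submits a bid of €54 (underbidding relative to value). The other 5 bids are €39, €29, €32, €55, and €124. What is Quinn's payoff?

Payoff = €0.

Highest competing bid: €124.
Quinn's bid €54 is not the highest, so Quinn loses, pays nothing, and earns zero payoff.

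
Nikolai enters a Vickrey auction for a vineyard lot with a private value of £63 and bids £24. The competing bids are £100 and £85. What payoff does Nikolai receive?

£0

Highest competing bid: £100.
Nikolai's bid £24 is not the highest, so Nikolai loses, pays nothing, and earns zero payoff.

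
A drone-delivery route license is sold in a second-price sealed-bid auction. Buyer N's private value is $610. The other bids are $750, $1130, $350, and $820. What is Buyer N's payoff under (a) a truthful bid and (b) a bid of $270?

The highest competing bid is $1130.
Bidding truthfully at $610: the top bid is $1130 (a rival), so Buyer N loses. Payoff = $0.
Bidding $270: the top bid is $1130 (a rival), so Buyer N loses. Payoff = $0.
The bid only affects whether you win, not the price — here both bids land on the same side of the top rival bid, so the deviation is payoff-neutral.

Truthful: $0; alternative: $0.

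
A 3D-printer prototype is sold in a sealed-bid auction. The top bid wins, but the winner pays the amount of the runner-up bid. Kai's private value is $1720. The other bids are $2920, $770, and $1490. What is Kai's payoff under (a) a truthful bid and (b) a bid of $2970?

The highest competing bid is $2920.
Bidding truthfully at $1720: the top bid is $2920 (a rival), so Kai loses. Payoff = $0.
Bidding $2970: Kai has the top bid, wins, and pays the second-highest bid $2920. Payoff = $1720 − $2920 = -$1200.
Deviating from a truthful bid can only lose payoff in a second-price auction — never gain.

(a) $0  (b) -$1200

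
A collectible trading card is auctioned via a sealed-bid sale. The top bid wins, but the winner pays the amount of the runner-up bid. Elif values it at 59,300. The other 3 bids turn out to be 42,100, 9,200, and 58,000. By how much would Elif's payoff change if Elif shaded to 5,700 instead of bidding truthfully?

The highest competing bid is 58,000.
Bidding truthfully at 59,300: Elif has the top bid, wins, and pays the second-highest bid 58,000. Payoff = 59,300 − 58,000 = 1,300.
Bidding 5,700: the top bid is 58,000 (a rival), so Elif loses. Payoff = 0.
Change = 0 − 1,300 = -1,300.

-1,300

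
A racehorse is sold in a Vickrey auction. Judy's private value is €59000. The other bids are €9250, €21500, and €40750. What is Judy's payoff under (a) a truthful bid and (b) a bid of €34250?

(a) €18250  (b) €0

The highest competing bid is €40750.
Bidding truthfully at €59000: Judy has the top bid, wins, and pays the second-highest bid €40750. Payoff = €59000 − €40750 = €18250.
Bidding €34250: the top bid is €40750 (a rival), so Judy loses. Payoff = €0.
Deviating from a truthful bid can only lose payoff in a second-price auction — never gain.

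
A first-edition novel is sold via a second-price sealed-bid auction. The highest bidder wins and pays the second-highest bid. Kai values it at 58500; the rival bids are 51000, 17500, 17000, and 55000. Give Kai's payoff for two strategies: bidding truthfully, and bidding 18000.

Truthful: 3500; alternative: 0.

The highest competing bid is 55000.
Bidding truthfully at 58500: Kai has the top bid, wins, and pays the second-highest bid 55000. Payoff = 58500 − 55000 = 3500.
Bidding 18000: the top bid is 55000 (a rival), so Kai loses. Payoff = 0.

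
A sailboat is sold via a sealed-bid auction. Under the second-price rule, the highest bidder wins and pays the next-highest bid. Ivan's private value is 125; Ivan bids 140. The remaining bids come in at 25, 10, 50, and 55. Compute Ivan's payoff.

Ivan's payoff: 70.

Highest competing bid: 55.
Ivan's bid 140 is the highest overall, so Ivan wins and pays the second-highest bid, 55.
Payoff = value − price = 125 − 55 = 70.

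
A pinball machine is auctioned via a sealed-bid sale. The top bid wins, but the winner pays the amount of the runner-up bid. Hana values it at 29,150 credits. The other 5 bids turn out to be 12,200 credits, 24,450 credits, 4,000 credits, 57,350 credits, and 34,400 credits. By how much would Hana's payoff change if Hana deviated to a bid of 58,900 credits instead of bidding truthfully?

Change in payoff: -28,200 credits.

The highest competing bid is 57,350 credits.
Bidding truthfully at 29,150 credits: the top bid is 57,350 credits (a rival), so Hana loses. Payoff = 0 credits.
Bidding 58,900 credits: Hana has the top bid, wins, and pays the second-highest bid 57,350 credits. Payoff = 29,150 credits − 57,350 credits = -28,200 credits.
Change = -28,200 credits − 0 credits = -28,200 credits.
This is the dominant-strategy logic: truthful bidding weakly beats any alternative.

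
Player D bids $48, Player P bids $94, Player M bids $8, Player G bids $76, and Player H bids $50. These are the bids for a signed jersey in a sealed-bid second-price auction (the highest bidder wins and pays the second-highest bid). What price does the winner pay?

Ordered from highest: Player P $94; Player G $76; Player H $50; Player D $48; Player M $8.
Player P is the highest bidder, so Player P wins.
Under the second-price rule, the price is the second-highest bid: $76.

Price paid: $76.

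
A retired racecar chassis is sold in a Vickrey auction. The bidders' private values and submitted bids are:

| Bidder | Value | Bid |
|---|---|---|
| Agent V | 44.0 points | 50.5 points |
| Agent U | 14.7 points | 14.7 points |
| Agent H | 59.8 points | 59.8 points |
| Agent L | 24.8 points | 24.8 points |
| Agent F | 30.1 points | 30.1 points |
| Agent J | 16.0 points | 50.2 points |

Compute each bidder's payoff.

Ordered from highest: Agent H 59.8 points, then Agent V 50.5 points, then Agent J 50.2 points, then Agent F 30.1 points, then Agent L 24.8 points, then Agent U 14.7 points.
Agent H has the top bid and wins; the price is the second-highest bid, 50.5 points.
Agent H's payoff = 59.8 points − 50.5 points = 9.3 points. All other bidders lose, so their payoff is 0.

Agent V 0.0 points, Agent U 0.0 points, Agent H 9.3 points, Agent L 0.0 points, Agent F 0.0 points, Agent J 0.0 points.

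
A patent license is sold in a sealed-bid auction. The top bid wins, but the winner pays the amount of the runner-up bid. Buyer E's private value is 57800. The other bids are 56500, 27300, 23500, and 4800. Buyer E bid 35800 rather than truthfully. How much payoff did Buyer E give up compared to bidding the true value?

Regret: 1300.

The highest competing bid is 56500.
Bidding truthfully at 57800: Buyer E has the top bid, wins, and pays the second-highest bid 56500. Payoff = 57800 − 56500 = 1300.
Bidding 35800: the top bid is 56500 (a rival), so Buyer E loses. Payoff = 0.
Regret = truthful payoff − actual payoff = 1300 − 0 = 1300.
This is the dominant-strategy logic: truthful bidding weakly beats any alternative.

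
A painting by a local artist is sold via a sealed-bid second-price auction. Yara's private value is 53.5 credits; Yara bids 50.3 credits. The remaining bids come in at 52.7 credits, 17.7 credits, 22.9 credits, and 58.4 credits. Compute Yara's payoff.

0.0 credits

Highest competing bid: 58.4 credits.
Yara's bid 50.3 credits is not the highest, so Yara loses, pays nothing, and earns zero payoff.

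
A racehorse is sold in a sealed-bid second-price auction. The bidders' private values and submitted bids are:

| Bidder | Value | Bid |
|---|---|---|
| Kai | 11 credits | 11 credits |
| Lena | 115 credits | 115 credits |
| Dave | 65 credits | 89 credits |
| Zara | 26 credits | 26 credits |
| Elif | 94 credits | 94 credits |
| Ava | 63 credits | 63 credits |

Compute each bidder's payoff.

Ordered from highest: Lena 115 credits; Elif 94 credits; Dave 89 credits; Ava 63 credits; Zara 26 credits; Kai 11 credits.
Lena has the top bid and wins; the price is the second-highest bid, 94 credits.
Lena's payoff = 115 credits − 94 credits = 21 credits. All other bidders lose, so their payoff is 0.

Kai 0 credits, Lena 21 credits, Dave 0 credits, Zara 0 credits, Elif 0 credits, Ava 0 credits.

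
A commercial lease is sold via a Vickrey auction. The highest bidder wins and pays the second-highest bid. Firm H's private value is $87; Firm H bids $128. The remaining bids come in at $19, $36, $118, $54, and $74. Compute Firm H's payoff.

Highest competing bid: $118.
Firm H's bid $128 is the highest overall, so Firm H wins and pays the second-highest bid, $118.
Payoff = value − price = $87 − $118 = -$31.

Firm H's payoff: -$31.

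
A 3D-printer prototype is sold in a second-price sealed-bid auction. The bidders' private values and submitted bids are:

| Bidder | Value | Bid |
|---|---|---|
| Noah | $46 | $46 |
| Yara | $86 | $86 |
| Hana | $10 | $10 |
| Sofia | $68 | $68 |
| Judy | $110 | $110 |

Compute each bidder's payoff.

Sorted high to low: Judy $110; Yara $86; Sofia $68; Noah $46; Hana $10.
Judy has the top bid and wins; the price is the second-highest bid, $86.
Judy's payoff = $110 − $86 = $24. All other bidders lose, so their payoff is 0.

Payoffs: Noah $0, Yara $0, Hana $0, Sofia $0, Judy $24.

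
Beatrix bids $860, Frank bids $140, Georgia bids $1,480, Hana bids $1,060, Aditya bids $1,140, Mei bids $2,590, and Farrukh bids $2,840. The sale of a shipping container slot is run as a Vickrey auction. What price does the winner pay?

Price paid: $2,590.

Bids in descending order: Farrukh $2,840; Mei $2,590; Georgia $1,480; Aditya $1,140; Hana $1,060; Beatrix $860; Frank $140.
Farrukh has the highest bid, so Farrukh wins.
The second-highest bid is $2,590, so that is what Farrukh pays.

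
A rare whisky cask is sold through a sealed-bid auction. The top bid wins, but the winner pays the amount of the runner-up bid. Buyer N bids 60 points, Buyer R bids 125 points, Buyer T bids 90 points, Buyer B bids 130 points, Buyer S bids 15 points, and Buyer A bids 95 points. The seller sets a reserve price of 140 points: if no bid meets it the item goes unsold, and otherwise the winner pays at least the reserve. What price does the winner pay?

unsold

Bids in descending order: Buyer B 130 points; Buyer R 125 points; Buyer A 95 points; Buyer T 90 points; Buyer N 60 points; Buyer S 15 points.
The top bid 130 points is below the reserve 140 points, so the item goes unsold and nothing is paid.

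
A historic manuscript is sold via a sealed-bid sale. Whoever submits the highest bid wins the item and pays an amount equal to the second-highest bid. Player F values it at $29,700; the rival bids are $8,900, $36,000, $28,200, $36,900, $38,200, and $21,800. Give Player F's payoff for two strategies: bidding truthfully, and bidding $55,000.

The highest competing bid is $38,200.
Bidding truthfully at $29,700: the top bid is $38,200 (a rival), so Player F loses. Payoff = $0.
Bidding $55,000: Player F has the top bid, wins, and pays the second-highest bid $38,200. Payoff = $29,700 − $38,200 = -$8,500.

(a) $0  (b) -$8,500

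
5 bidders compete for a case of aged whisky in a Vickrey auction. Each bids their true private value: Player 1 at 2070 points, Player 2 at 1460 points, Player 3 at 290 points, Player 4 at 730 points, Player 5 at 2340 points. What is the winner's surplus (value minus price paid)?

Ranking the bids: Player 5 2340 points; Player 1 2070 points; Player 2 1460 points; Player 4 730 points; Player 3 290 points.
Player 5 wins with the top bid and pays the second-highest, 2070 points.
Surplus = 2340 points − 2070 points = 270 points.

Winner's surplus: 270 points.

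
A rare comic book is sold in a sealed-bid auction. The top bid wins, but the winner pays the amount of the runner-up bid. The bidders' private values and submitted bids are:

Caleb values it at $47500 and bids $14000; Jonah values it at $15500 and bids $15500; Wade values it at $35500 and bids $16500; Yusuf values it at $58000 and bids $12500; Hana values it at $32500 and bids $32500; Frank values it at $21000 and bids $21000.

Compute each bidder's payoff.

Caleb $0, Jonah $0, Wade $0, Yusuf $0, Hana $11500, Frank $0.

Sorted high to low: Hana $32500 > Frank $21000 > Wade $16500 > Jonah $15500 > Caleb $14000 > Yusuf $12500.
Hana has the top bid and wins; the price is the second-highest bid, $21000.
Hana's payoff = $32500 − $21000 = $11500. All other bidders lose, so their payoff is 0.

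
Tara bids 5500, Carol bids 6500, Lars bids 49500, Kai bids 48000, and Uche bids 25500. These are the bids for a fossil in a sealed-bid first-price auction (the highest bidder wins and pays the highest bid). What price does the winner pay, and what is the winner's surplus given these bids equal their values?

Ordered from highest: Lars 49500, then Kai 48000, then Uche 25500, then Carol 6500, then Tara 5500.
Lars is the highest bidder, so Lars wins.
Under the first-price rule, the price is the highest bid: 49500.
Surplus = 49500 − 49500 = 0.

The winner pays 49500 for a surplus of 0.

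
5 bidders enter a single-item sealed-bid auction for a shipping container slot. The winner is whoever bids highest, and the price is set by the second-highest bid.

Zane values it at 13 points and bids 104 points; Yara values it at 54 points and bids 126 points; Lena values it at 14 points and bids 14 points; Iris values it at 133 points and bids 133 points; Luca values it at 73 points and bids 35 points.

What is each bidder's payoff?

Ranking the bids: Iris 133 points, then Yara 126 points, then Zane 104 points, then Luca 35 points, then Lena 14 points.
Iris has the top bid and wins; the price is the second-highest bid, 126 points.
Iris's payoff = 133 points − 126 points = 7 points. All other bidders lose, so their payoff is 0.

Zane 0 points, Yara 0 points, Lena 0 points, Iris 7 points, Luca 0 points.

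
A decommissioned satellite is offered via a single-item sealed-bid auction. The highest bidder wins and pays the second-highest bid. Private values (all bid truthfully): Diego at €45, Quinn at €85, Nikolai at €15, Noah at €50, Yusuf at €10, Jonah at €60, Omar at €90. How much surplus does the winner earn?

€5

Ordered from highest: Omar €90, then Quinn €85, then Jonah €60, then Noah €50, then Diego €45, then Nikolai €15, then Yusuf €10.
Omar wins with the top bid and pays the second-highest, €85.
Surplus = €90 − €85 = €5.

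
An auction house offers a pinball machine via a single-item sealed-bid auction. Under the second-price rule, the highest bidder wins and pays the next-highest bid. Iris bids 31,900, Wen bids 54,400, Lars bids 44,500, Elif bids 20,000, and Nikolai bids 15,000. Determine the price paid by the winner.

The winner pays 44,500.

Sorted high to low: Wen 54,400, then Lars 44,500, then Iris 31,900, then Elif 20,000, then Nikolai 15,000.
Wen has the highest bid, so Wen wins.
The second-highest bid is 44,500, so that is what Wen pays.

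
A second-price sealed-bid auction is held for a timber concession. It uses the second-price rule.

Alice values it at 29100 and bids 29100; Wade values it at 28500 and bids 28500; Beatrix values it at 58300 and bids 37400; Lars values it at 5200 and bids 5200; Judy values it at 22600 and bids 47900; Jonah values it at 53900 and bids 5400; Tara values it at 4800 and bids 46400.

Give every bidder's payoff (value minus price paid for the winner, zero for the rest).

Alice 0, Wade 0, Beatrix 0, Lars 0, Judy -23800, Jonah 0, Tara 0.

Sorted high to low: Judy 47900; Tara 46400; Beatrix 37400; Alice 29100; Wade 28500; Jonah 5400; Lars 5200.
Judy has the top bid and wins; the price is the second-highest bid, 46400.
Judy's payoff = 22600 − 46400 = -23800. All other bidders lose, so their payoff is 0.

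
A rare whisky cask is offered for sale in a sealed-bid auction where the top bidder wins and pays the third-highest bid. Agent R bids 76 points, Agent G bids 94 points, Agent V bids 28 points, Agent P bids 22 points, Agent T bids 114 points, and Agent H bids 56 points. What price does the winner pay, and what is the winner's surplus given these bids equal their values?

Price 76 points; surplus 38 points.

Sorted high to low: Agent T 114 points; Agent G 94 points; Agent R 76 points; Agent H 56 points; Agent V 28 points; Agent P 22 points.
Agent T is the highest bidder, so Agent T wins.
Under the third-price rule, the price is the third-highest bid: 76 points.
Surplus = 114 points − 76 points = 38 points.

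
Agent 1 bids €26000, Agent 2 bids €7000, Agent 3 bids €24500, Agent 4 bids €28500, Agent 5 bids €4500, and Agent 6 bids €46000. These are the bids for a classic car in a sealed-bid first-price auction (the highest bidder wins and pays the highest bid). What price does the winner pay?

The winner pays €46000.

Ordered from highest: Agent 6 €46000, then Agent 4 €28500, then Agent 1 €26000, then Agent 3 €24500, then Agent 2 €7000, then Agent 5 €4500.
Agent 6 is the highest bidder, so Agent 6 wins.
Under the first-price rule, the price is the highest bid: €46000.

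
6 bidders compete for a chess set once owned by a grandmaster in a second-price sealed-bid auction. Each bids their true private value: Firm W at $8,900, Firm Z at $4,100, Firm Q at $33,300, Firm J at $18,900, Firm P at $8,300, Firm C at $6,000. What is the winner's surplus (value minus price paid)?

$14,400

Bids in descending order: Firm Q $33,300; Firm J $18,900; Firm W $8,900; Firm P $8,300; Firm C $6,000; Firm Z $4,100.
Firm Q wins with the top bid and pays the second-highest, $18,900.
Surplus = $33,300 − $18,900 = $14,400.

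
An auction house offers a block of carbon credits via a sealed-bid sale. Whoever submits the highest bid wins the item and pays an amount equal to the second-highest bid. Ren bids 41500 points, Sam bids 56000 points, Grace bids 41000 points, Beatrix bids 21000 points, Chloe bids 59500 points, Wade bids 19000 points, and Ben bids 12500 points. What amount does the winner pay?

Price paid: 56000 points.

Bids in descending order: Chloe 59500 points, then Sam 56000 points, then Ren 41500 points, then Grace 41000 points, then Beatrix 21000 points, then Wade 19000 points, then Ben 12500 points.
Chloe has the highest bid, so Chloe wins.
The second-highest bid is 56000 points, so that is what Chloe pays.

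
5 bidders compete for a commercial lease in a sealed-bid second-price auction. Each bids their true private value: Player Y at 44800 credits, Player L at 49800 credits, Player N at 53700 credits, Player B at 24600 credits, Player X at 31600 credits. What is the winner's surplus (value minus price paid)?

Ordered from highest: Player N 53700 credits > Player L 49800 credits > Player Y 44800 credits > Player X 31600 credits > Player B 24600 credits.
Player N wins with the top bid and pays the second-highest, 49800 credits.
Surplus = 53700 credits − 49800 credits = 3900 credits.

Surplus = 3900 credits.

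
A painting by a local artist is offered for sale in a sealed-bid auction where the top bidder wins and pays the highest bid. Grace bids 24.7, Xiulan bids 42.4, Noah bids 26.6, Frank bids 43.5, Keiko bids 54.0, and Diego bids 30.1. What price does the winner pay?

Sorted high to low: Keiko 54.0; Frank 43.5; Xiulan 42.4; Diego 30.1; Noah 26.6; Grace 24.7.
Keiko is the highest bidder, so Keiko wins.
Under the first-price rule, the price is the highest bid: 54.0.

54.0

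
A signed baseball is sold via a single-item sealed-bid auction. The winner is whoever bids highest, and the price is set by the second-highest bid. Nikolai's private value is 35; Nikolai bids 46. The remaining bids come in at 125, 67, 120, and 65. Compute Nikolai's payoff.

Highest competing bid: 125.
Nikolai's bid 46 is not the highest, so Nikolai loses, pays nothing, and earns zero payoff.

0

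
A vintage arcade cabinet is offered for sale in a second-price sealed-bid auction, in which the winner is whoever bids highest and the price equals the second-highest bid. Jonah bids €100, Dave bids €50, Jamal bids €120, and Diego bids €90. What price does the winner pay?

Ordered from highest: Jamal €120; Jonah €100; Diego €90; Dave €50.
Jamal is the highest bidder, so Jamal wins.
Under the second-price rule, the price is the second-highest bid: €100.

The winner pays €100.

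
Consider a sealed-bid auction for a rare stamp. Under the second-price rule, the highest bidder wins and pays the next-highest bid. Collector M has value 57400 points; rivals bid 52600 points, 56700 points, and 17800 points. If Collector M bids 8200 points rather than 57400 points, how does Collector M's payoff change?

-700 points

The highest competing bid is 56700 points.
Bidding truthfully at 57400 points: Collector M has the top bid, wins, and pays the second-highest bid 56700 points. Payoff = 57400 points − 56700 points = 700 points.
Bidding 8200 points: the top bid is 56700 points (a rival), so Collector M loses. Payoff = 0 points.
Change = 0 points − 700 points = -700 points.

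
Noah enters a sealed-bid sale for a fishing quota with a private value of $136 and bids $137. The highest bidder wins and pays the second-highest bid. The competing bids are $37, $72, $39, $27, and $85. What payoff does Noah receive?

Highest competing bid: $85.
Noah's bid $137 is the highest overall, so Noah wins and pays the second-highest bid, $85.
Payoff = value − price = $136 − $85 = $51.

$51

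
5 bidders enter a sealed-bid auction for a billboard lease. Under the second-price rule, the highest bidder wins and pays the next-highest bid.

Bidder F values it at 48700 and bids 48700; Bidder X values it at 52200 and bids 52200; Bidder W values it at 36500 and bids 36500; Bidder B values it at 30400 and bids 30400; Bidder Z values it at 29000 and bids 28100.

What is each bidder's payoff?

Ranking the bids: Bidder X 52200, then Bidder F 48700, then Bidder W 36500, then Bidder B 30400, then Bidder Z 28100.
Bidder X has the top bid and wins; the price is the second-highest bid, 48700.
Bidder X's payoff = 52200 − 48700 = 3500. All other bidders lose, so their payoff is 0.

Bidder F 0, Bidder X 3500, Bidder W 0, Bidder B 0, Bidder Z 0.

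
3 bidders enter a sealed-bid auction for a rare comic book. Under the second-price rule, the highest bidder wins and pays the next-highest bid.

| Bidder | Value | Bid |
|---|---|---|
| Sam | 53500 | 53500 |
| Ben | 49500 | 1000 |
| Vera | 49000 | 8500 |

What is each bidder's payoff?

Bids in descending order: Sam 53500 > Vera 8500 > Ben 1000.
Sam has the top bid and wins; the price is the second-highest bid, 8500.
Sam's payoff = 53500 − 8500 = 45000. All other bidders lose, so their payoff is 0.

Payoffs: Sam 45000, Ben 0, Vera 0.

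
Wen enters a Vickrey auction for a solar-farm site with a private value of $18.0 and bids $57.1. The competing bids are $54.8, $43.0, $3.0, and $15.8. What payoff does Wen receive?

Highest competing bid: $54.8.
Wen's bid $57.1 is the highest overall, so Wen wins and pays the second-highest bid, $54.8.
Payoff = value − price = $18.0 − $54.8 = -$36.8.
Overbidding won the item at a price above value — truthful bidding would have avoided this loss.

-$36.8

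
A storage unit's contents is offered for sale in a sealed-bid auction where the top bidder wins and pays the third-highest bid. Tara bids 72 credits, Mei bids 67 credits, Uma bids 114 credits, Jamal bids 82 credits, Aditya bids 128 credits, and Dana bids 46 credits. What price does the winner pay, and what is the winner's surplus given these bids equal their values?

Price 82 credits; surplus 46 credits.

Ranking the bids: Aditya 128 credits; Uma 114 credits; Jamal 82 credits; Tara 72 credits; Mei 67 credits; Dana 46 credits.
Aditya is the highest bidder, so Aditya wins.
Under the third-price rule, the price is the third-highest bid: 82 credits.
Surplus = 128 credits − 82 credits = 46 credits.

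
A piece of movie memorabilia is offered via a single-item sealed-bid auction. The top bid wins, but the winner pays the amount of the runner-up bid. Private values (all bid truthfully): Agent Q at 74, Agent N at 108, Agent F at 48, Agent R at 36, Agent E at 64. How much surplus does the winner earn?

Sorted high to low: Agent N 108; Agent Q 74; Agent E 64; Agent F 48; Agent R 36.
Agent N wins with the top bid and pays the second-highest, 74.
Surplus = 108 − 74 = 34.

34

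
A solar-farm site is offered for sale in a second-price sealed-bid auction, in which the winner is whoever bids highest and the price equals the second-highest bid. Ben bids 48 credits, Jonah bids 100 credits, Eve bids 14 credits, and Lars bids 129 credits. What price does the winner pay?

Ranking the bids: Lars 129 credits, then Jonah 100 credits, then Ben 48 credits, then Eve 14 credits.
Lars is the highest bidder, so Lars wins.
Under the second-price rule, the price is the second-highest bid: 100 credits.

100 credits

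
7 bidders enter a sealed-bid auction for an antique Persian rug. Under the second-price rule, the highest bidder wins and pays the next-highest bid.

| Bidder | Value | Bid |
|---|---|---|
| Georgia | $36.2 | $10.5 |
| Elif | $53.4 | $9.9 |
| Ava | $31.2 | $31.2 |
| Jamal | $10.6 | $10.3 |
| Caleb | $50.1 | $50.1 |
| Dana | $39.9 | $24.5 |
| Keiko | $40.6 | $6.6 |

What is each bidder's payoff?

Ordered from highest: Caleb $50.1 > Ava $31.2 > Dana $24.5 > Georgia $10.5 > Jamal $10.3 > Elif $9.9 > Keiko $6.6.
Caleb has the top bid and wins; the price is the second-highest bid, $31.2.
Caleb's payoff = $50.1 − $31.2 = $18.9. All other bidders lose, so their payoff is 0.

Payoffs: Georgia $0.0, Elif $0.0, Ava $0.0, Jamal $0.0, Caleb $18.9, Dana $0.0, Keiko $0.0.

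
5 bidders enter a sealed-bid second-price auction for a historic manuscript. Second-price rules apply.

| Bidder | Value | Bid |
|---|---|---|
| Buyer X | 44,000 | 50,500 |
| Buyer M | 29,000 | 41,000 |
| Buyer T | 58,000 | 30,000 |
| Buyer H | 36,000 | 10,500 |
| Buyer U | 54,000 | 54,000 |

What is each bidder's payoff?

Ranking the bids: Buyer U 54,000, then Buyer X 50,500, then Buyer M 41,000, then Buyer T 30,000, then Buyer H 10,500.
Buyer U has the top bid and wins; the price is the second-highest bid, 50,500.
Buyer U's payoff = 54,000 − 50,500 = 3,500. All other bidders lose, so their payoff is 0.

Buyer X 0, Buyer M 0, Buyer T 0, Buyer H 0, Buyer U 3,500.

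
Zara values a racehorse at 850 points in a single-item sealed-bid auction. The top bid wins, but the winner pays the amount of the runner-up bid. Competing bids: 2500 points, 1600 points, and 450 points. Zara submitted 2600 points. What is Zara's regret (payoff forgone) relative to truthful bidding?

The highest competing bid is 2500 points.
Bidding truthfully at 850 points: the top bid is 2500 points (a rival), so Zara loses. Payoff = 0 points.
Bidding 2600 points: Zara has the top bid, wins, and pays the second-highest bid 2500 points. Payoff = 850 points − 2500 points = -1650 points.
Regret = truthful payoff − actual payoff = 0 points − -1650 points = 1650 points.
This is the dominant-strategy logic: truthful bidding weakly beats any alternative.

1650 points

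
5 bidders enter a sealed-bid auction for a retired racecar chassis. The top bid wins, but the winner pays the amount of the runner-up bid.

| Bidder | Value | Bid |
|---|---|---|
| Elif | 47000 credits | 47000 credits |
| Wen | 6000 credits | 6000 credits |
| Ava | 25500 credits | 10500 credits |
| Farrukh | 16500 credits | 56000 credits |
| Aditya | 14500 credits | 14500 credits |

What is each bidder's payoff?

Sorted high to low: Farrukh 56000 credits > Elif 47000 credits > Aditya 14500 credits > Ava 10500 credits > Wen 6000 credits.
Farrukh has the top bid and wins; the price is the second-highest bid, 47000 credits.
Farrukh's payoff = 16500 credits − 47000 credits = -30500 credits. All other bidders lose, so their payoff is 0.

Payoffs: Elif 0 credits, Wen 0 credits, Ava 0 credits, Farrukh -30500 credits, Aditya 0 credits.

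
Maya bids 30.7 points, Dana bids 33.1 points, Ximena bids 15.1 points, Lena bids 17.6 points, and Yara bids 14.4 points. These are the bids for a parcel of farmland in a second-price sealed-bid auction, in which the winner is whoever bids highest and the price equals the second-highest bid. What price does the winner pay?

The winner pays 30.7 points.

Bids in descending order: Dana 33.1 points, then Maya 30.7 points, then Lena 17.6 points, then Ximena 15.1 points, then Yara 14.4 points.
Dana is the highest bidder, so Dana wins.
Under the second-price rule, the price is the second-highest bid: 30.7 points.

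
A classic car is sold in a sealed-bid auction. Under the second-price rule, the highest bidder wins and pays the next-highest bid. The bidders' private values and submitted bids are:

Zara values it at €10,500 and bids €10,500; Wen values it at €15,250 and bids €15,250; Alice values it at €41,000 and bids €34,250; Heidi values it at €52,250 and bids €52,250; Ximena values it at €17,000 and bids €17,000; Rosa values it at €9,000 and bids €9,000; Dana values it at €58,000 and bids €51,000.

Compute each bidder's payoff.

Zara €0, Wen €0, Alice €0, Heidi €1,250, Ximena €0, Rosa €0, Dana €0.

Ordered from highest: Heidi €52,250, then Dana €51,000, then Alice €34,250, then Ximena €17,000, then Wen €15,250, then Zara €10,500, then Rosa €9,000.
Heidi has the top bid and wins; the price is the second-highest bid, €51,000.
Heidi's payoff = €52,250 − €51,000 = €1,250. All other bidders lose, so their payoff is 0.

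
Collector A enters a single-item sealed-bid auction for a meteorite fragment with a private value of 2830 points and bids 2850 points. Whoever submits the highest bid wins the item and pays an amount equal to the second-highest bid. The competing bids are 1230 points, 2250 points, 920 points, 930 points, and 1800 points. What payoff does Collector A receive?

Collector A's payoff: 580 points.

Highest competing bid: 2250 points.
Collector A's bid 2850 points is the highest overall, so Collector A wins and pays the second-highest bid, 2250 points.
Payoff = value − price = 2830 points − 2250 points = 580 points.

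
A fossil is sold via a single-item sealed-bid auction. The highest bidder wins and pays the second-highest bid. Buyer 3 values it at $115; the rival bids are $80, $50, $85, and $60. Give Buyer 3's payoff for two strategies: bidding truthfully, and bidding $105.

The highest competing bid is $85.
Bidding truthfully at $115: Buyer 3 has the top bid, wins, and pays the second-highest bid $85. Payoff = $115 − $85 = $30.
Bidding $105: Buyer 3 has the top bid, wins, and pays the second-highest bid $85. Payoff = $115 − $85 = $30.
The bid only affects whether you win, not the price — here both bids land on the same side of the top rival bid, so the deviation is payoff-neutral.

Truthful: $30; alternative: $30.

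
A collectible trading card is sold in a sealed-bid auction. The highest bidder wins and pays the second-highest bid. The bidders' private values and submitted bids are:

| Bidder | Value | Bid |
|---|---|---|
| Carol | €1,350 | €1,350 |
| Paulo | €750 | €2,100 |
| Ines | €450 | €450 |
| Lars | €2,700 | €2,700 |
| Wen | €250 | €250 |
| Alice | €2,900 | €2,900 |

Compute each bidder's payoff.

Sorted high to low: Alice €2,900 > Lars €2,700 > Paulo €2,100 > Carol €1,350 > Ines €450 > Wen €250.
Alice has the top bid and wins; the price is the second-highest bid, €2,700.
Alice's payoff = €2,900 − €2,700 = €200. All other bidders lose, so their payoff is 0.

Carol €0, Paulo €0, Ines €0, Lars €0, Wen €0, Alice €200.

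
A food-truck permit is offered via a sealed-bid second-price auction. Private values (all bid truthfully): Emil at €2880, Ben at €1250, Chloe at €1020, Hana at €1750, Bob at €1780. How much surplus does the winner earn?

Sorted high to low: Emil €2880; Bob €1780; Hana €1750; Ben €1250; Chloe €1020.
Emil wins with the top bid and pays the second-highest, €1780.
Surplus = €2880 − €1780 = €1100.

Surplus = €1100.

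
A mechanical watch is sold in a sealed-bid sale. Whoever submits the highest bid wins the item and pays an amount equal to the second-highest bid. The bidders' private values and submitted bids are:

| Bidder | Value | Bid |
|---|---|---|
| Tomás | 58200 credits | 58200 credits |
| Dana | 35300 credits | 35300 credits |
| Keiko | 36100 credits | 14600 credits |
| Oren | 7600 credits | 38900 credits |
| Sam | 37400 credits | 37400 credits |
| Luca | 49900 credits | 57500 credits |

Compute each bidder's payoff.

Ordered from highest: Tomás 58200 credits > Luca 57500 credits > Oren 38900 credits > Sam 37400 credits > Dana 35300 credits > Keiko 14600 credits.
Tomás has the top bid and wins; the price is the second-highest bid, 57500 credits.
Tomás's payoff = 58200 credits − 57500 credits = 700 credits. All other bidders lose, so their payoff is 0.

Payoffs: Tomás 700 credits, Dana 0 credits, Keiko 0 credits, Oren 0 credits, Sam 0 credits, Luca 0 credits.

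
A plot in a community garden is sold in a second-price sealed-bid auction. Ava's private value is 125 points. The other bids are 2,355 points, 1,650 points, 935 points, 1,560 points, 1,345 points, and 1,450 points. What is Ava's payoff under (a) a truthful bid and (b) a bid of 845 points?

The highest competing bid is 2,355 points.
Bidding truthfully at 125 points: the top bid is 2,355 points (a rival), so Ava loses. Payoff = 0 points.
Bidding 845 points: the top bid is 2,355 points (a rival), so Ava loses. Payoff = 0 points.
The bid only affects whether you win, not the price — here both bids land on the same side of the top rival bid, so the deviation is payoff-neutral.

Truthful: 0 points; alternative: 0 points.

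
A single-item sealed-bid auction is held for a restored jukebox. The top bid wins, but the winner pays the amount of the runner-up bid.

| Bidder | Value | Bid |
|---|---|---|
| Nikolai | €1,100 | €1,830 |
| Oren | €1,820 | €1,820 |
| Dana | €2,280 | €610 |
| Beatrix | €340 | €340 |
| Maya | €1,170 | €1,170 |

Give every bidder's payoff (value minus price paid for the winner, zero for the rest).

Ordered from highest: Nikolai €1,830; Oren €1,820; Maya €1,170; Dana €610; Beatrix €340.
Nikolai has the top bid and wins; the price is the second-highest bid, €1,820.
Nikolai's payoff = €1,100 − €1,820 = -€720. All other bidders lose, so their payoff is 0.

Payoffs: Nikolai -€720, Oren €0, Dana €0, Beatrix €0, Maya €0.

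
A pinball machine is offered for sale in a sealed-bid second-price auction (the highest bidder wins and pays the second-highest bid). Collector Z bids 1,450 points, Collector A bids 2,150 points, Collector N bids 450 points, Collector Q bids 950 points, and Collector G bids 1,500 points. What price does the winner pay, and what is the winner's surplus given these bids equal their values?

Ranking the bids: Collector A 2,150 points > Collector G 1,500 points > Collector Z 1,450 points > Collector Q 950 points > Collector N 450 points.
Collector A is the highest bidder, so Collector A wins.
Under the second-price rule, the price is the second-highest bid: 1,500 points.
Surplus = 2,150 points − 1,500 points = 650 points.

Price 1,500 points; surplus 650 points.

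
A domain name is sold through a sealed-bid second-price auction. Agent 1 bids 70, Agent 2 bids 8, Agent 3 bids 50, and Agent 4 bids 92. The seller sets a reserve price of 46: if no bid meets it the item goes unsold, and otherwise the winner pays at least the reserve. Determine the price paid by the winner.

Ranking the bids: Agent 4 92; Agent 1 70; Agent 3 50; Agent 2 8.
Agent 4 has the highest bid, so Agent 4 wins.
The second-highest bid is 70, which exceeds the reserve, so that sets the price.

The winner pays 70.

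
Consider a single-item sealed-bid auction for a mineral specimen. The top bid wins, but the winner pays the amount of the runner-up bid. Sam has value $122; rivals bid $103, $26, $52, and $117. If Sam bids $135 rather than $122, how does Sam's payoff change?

Change in payoff: $0.

The highest competing bid is $117.
Bidding truthfully at $122: Sam has the top bid, wins, and pays the second-highest bid $117. Payoff = $122 − $117 = $5.
Bidding $135: Sam has the top bid, wins, and pays the second-highest bid $117. Payoff = $122 − $117 = $5.
Change = $5 − $5 = $0.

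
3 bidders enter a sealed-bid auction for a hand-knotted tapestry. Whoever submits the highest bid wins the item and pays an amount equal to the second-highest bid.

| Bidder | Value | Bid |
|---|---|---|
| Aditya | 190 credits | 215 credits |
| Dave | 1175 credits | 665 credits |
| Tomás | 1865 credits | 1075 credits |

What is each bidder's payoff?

Ranking the bids: Tomás 1075 credits, then Dave 665 credits, then Aditya 215 credits.
Tomás has the top bid and wins; the price is the second-highest bid, 665 credits.
Tomás's payoff = 1865 credits − 665 credits = 1200 credits. All other bidders lose, so their payoff is 0.

Aditya 0 credits, Dave 0 credits, Tomás 1200 credits.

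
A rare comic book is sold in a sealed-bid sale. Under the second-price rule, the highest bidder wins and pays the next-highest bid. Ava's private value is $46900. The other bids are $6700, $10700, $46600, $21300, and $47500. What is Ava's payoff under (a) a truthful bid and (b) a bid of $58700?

The highest competing bid is $47500.
Bidding truthfully at $46900: the top bid is $47500 (a rival), so Ava loses. Payoff = $0.
Bidding $58700: Ava has the top bid, wins, and pays the second-highest bid $47500. Payoff = $46900 − $47500 = -$600.

Truthful: $0; alternative: -$600.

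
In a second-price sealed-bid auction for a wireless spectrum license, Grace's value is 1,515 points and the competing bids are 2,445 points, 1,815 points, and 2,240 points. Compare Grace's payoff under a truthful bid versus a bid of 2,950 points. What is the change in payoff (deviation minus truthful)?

The highest competing bid is 2,445 points.
Bidding truthfully at 1,515 points: the top bid is 2,445 points (a rival), so Grace loses. Payoff = 0 points.
Bidding 2,950 points: Grace has the top bid, wins, and pays the second-highest bid 2,445 points. Payoff = 1,515 points − 2,445 points = -930 points.
Change = -930 points − 0 points = -930 points.

Change in payoff: -930 points.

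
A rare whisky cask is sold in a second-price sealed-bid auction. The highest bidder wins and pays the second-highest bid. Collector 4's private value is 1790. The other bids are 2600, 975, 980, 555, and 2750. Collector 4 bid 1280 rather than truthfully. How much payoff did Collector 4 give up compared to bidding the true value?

Regret: 0.

The highest competing bid is 2750.
Bidding truthfully at 1790: the top bid is 2750 (a rival), so Collector 4 loses. Payoff = 0.
Bidding 1280: the top bid is 2750 (a rival), so Collector 4 loses. Payoff = 0.
Regret = truthful payoff − actual payoff = 0 − 0 = 0.
The bid only affects whether you win, not the price — here both bids land on the same side of the top rival bid, so the deviation is payoff-neutral.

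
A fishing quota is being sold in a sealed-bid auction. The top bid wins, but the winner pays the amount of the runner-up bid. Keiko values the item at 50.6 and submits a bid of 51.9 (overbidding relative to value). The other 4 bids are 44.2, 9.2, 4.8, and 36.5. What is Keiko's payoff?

Keiko's payoff: 6.4.

Highest competing bid: 44.2.
Keiko's bid 51.9 is the highest overall, so Keiko wins and pays the second-highest bid, 44.2.
Payoff = value − price = 50.6 − 44.2 = 6.4.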